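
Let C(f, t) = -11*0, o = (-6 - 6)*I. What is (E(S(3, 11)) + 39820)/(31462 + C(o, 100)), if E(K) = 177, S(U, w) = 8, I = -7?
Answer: 39997/31462 ≈ 1.2713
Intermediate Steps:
o = 84 (o = (-6 - 6)*(-7) = -12*(-7) = 84)
C(f, t) = 0
(E(S(3, 11)) + 39820)/(31462 + C(o, 100)) = (177 + 39820)/(31462 + 0) = 39997/31462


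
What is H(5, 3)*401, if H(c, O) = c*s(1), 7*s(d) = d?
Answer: 2005/7 ≈ 286.43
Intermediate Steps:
s(d) = d/7
H(c, O) = c/7 (H(c, O) = c*((⅐)*1) = c*(⅐) = c/7)
H(5, 3)*401 = ((⅐)*5)*401 = (5/7)*401 = 2005/7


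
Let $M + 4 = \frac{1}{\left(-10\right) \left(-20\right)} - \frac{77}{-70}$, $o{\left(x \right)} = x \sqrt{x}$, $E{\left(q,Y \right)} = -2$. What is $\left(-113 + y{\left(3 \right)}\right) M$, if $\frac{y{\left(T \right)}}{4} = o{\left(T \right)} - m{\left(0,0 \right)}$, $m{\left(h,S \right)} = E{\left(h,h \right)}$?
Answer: $\frac{12159}{40} - \frac{1737 \sqrt{3}}{50} \approx 243.8$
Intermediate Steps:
$o{\left(x \right)} = x^{\frac{3}{2}}$
$m{\left(h,S \right)} = -2$
$y{\left(T \right)} = 8 + 4 T^{\frac{3}{2}}$ ($y{\left(T \right)} = 4 \left(T^{\frac{3}{2}} - -2\right) = 4 \left(T^{\frac{3}{2}} + 2\right) = 4 \left(2 + T^{\frac{3}{2}}\right) = 8 + 4 T^{\frac{3}{2}}$)
$M = - \frac{579}{200}$ ($M = -4 + \left(\frac{1}{\left(-10\right) \left(-20\right)} - \frac{77}{-70}\right) = -4 - - \frac{221}{200} = -4 + \left(\frac{1}{200} + \frac{11}{10}\right) = -4 + \frac{221}{200} = - \frac{579}{200} \approx -2.895$)
$\left(-113 + y{\left(3 \right)}\right) M = \left(-113 + \left(8 + 4 \cdot 3^{\frac{3}{2}}\right)\right) \left(- \frac{579}{200}\right) = \left(-113 + \left(8 + 4 \cdot 3 \sqrt{3}\right)\right) \left(- \frac{579}{200}\right) = \left(-113 + \left(8 + 12 \sqrt{3}\right)\right) \left(- \frac{579}{200}\right) = \left(-105 + 12 \sqrt{3}\right) \left(- \frac{579}{200}\right) = \frac{12159}{40} - \frac{1737 \sqrt{3}}{50}$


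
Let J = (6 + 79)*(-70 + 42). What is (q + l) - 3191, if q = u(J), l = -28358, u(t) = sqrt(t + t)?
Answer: -31549 + 2*I*sqrt(1190) ≈ -31549.0 + 68.993*I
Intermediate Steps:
J = -2380 (J = 85*(-28) = -2380)
u(t) = sqrt(2)*sqrt(t) (u(t) = sqrt(2*t) = sqrt(2)*sqrt(t))
q = 2*I*sqrt(1190) (q = sqrt(2)*sqrt(-2380) = sqrt(2)*(2*I*sqrt(595)) = 2*I*sqrt(1190) ≈ 68.993*I)
(q + l) - 3191 = (2*I*sqrt(1190) - 28358) - 3191 = (-28358 + 2*I*sqrt(1190)) - 3191 = -31549 + 2*I*sqrt(1190)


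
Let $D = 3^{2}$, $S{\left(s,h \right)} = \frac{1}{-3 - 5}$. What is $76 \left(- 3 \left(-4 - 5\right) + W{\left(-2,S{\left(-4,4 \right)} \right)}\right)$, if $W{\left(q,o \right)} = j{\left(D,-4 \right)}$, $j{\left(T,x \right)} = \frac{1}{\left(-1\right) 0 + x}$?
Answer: $2033$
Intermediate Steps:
$S{\left(s,h \right)} = - \frac{1}{8}$ ($S{\left(s,h \right)} = \frac{1}{-8} = - \frac{1}{8}$)
$D = 9$
$j{\left(T,x \right)} = \frac{1}{x}$ ($j{\left(T,x \right)} = \frac{1}{0 + x} = \frac{1}{x}$)
$W{\left(q,o \right)} = - \frac{1}{4}$ ($W{\left(q,o \right)} = \frac{1}{-4} = - \frac{1}{4}$)
$76 \left(- 3 \left(-4 - 5\right) + W{\left(-2,S{\left(-4,4 \right)} \right)}\right) = 76 \left(- 3 \left(-4 - 5\right) - \frac{1}{4}\right) = 76 \left(\left(-3\right) \left(-9\right) - \frac{1}{4}\right) = 76 \left(27 - \frac{1}{4}\right) = 76 \cdot \frac{107}{4} = 2033$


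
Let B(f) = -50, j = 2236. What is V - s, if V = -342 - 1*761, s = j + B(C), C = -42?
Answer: -3289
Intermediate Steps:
s = 2186 (s = 2236 - 50 = 2186)
V = -1103 (V = -342 - 761 = -1103)
V - s = -1103 - 1*2186 = -1103 - 2186 = -3289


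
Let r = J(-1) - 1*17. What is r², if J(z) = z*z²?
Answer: 324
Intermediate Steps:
J(z) = z³
r = -18 (r = (-1)³ - 1*17 = -1 - 17 = -18)
r² = (-18)² = 324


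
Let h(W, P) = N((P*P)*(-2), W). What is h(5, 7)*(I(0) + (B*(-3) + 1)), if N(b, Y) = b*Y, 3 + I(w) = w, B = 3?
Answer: 5390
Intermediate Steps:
I(w) = -3 + w
N(b, Y) = Y*b
h(W, P) = -2*W*P² (h(W, P) = W*((P*P)*(-2)) = W*(P²*(-2)) = W*(-2*P²) = -2*W*P²)
h(5, 7)*(I(0) + (B*(-3) + 1)) = (-2*5*7²)*((-3 + 0) + (3*(-3) + 1)) = (-2*5*49)*(-3 + (-9 + 1)) = -490*(-3 - 8) = -490*(-11) = 5390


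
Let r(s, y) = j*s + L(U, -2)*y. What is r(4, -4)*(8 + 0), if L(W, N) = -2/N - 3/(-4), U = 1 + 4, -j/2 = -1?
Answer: 8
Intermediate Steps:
j = 2 (j = -2*(-1) = 2)
U = 5
L(W, N) = ¾ - 2/N (L(W, N) = -2/N - 3*(-¼) = -2/N + ¾ = ¾ - 2/N)
r(s, y) = 2*s + 7*y/4 (r(s, y) = 2*s + (¾ - 2/(-2))*y = 2*s + (¾ - 2*(-½))*y = 2*s + (¾ + 1)*y = 2*s + 7*y/4)
r(4, -4)*(8 + 0) = (2*4 + (7/4)*(-4))*(8 + 0) = (8 - 7)*8 = 1*8 = 8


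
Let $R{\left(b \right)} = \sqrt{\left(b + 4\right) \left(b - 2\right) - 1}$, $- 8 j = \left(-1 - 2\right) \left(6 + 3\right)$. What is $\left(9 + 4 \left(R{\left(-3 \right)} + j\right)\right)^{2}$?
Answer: $\frac{1641}{4} + 180 i \sqrt{6} \approx 410.25 + 440.91 i$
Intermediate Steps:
$j = \frac{27}{8}$ ($j = - \frac{\left(-1 - 2\right) \left(6 + 3\right)}{8} = - \frac{\left(-3\right) 9}{8} = \left(- \frac{1}{8}\right) \left(-27\right) = \frac{27}{8} \approx 3.375$)
$R{\left(b \right)} = \sqrt{-1 + \left(-2 + b\right) \left(4 + b\right)}$ ($R{\left(b \right)} = \sqrt{\left(4 + b\right) \left(-2 + b\right) - 1} = \sqrt{\left(-2 + b\right) \left(4 + b\right) - 1} = \sqrt{-1 + \left(-2 + b\right) \left(4 + b\right)}$)
$\left(9 + 4 \left(R{\left(-3 \right)} + j\right)\right)^{2} = \left(9 + 4 \left(\sqrt{-9 + \left(-3\right)^{2} + 2 \left(-3\right)} + \frac{27}{8}\right)\right)^{2} = \left(9 + 4 \left(\sqrt{-9 + 9 - 6} + \frac{27}{8}\right)\right)^{2} = \left(9 + 4 \left(\sqrt{-6} + \frac{27}{8}\right)\right)^{2} = \left(9 + 4 \left(i \sqrt{6} + \frac{27}{8}\right)\right)^{2} = \left(9 + 4 \left(\frac{27}{8} + i \sqrt{6}\right)\right)^{2} = \left(9 + \left(\frac{27}{2} + 4 i \sqrt{6}\right)\right)^{2} = \left(\frac{45}{2} + 4 i \sqrt{6}\right)^{2}$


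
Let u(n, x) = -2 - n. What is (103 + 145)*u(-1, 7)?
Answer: -248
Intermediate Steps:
(103 + 145)*u(-1, 7) = (103 + 145)*(-2 - 1*(-1)) = 248*(-2 + 1) = 248*(-1) = -248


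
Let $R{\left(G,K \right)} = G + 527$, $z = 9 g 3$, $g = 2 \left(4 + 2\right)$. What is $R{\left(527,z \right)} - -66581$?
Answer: $67635$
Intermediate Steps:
$g = 12$ ($g = 2 \cdot 6 = 12$)
$z = 324$ ($z = 9 \cdot 12 \cdot 3 = 108 \cdot 3 = 324$)
$R{\left(G,K \right)} = 527 + G$
$R{\left(527,z \right)} - -66581 = \left(527 + 527\right) - -66581 = 1054 + 66581 = 67635$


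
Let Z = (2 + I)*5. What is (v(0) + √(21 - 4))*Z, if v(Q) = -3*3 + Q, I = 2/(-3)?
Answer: -60 + 20*√17/3 ≈ -32.513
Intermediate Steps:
I = -⅔ (I = 2*(-⅓) = -⅔ ≈ -0.66667)
v(Q) = -9 + Q
Z = 20/3 (Z = (2 - ⅔)*5 = (4/3)*5 = 20/3 ≈ 6.6667)
(v(0) + √(21 - 4))*Z = ((-9 + 0) + √(21 - 4))*(20/3) = (-9 + √17)*(20/3) = -60 + 20*√17/3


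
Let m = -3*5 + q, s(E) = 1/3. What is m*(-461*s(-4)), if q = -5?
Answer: 9220/3 ≈ 3073.3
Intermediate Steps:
s(E) = ⅓
m = -20 (m = -3*5 - 5 = -15 - 5 = -20)
m*(-461*s(-4)) = -(-9220)/3 = -20*(-461/3) = 9220/3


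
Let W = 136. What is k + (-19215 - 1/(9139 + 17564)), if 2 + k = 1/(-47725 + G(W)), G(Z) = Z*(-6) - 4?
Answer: -24910942118543/1296297135 ≈ -19217.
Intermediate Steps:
G(Z) = -4 - 6*Z (G(Z) = -6*Z - 4 = -4 - 6*Z)
k = -97091/48545 (k = -2 + 1/(-47725 + (-4 - 6*136)) = -2 + 1/(-47725 + (-4 - 816)) = -2 + 1/(-47725 - 820) = -2 + 1/(-48545) = -2 - 1/48545 = -97091/48545 ≈ -2.0000)
k + (-19215 - 1/(9139 + 17564)) = -97091/48545 + (-19215 - 1/(9139 + 17564)) = -97091/48545 + (-19215 - 1/26703) = -97091/48545 - 513098146/26703 = -24910942118543/1296297135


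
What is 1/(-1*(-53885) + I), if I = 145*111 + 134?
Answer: 1/70114 ≈ 1.4262e-5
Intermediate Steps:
I = 16229 (I = 16095 + 134 = 16229)
1/(-1*(-53885) + I) = 1/(-1*(-53885) + 16229) = 1/(53885 + 16229) = 1/70114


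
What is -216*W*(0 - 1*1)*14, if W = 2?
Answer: 6048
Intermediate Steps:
-216*W*(0 - 1*1)*14 = -216*2*(0 - 1*1)*14 = -216*2*(0 - 1)*14 = -216*2*(-1)*14 = -(-432)*14 = -216*(-28) = 6048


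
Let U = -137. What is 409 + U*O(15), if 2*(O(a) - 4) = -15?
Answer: 1777/2 ≈ 888.50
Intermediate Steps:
O(a) = -7/2 (O(a) = 4 + (½)*(-15) = 4 - 15/2 = -7/2)
409 + U*O(15) = 409 - 137*(-7/2) = 409 + 959/2 = 1777/2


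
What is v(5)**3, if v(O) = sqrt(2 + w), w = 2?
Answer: 8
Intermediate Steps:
v(O) = 2 (v(O) = sqrt(2 + 2) = sqrt(4) = 2)
v(5)**3 = 2**3 = 8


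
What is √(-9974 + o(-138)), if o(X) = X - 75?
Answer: I*√10187 ≈ 100.93*I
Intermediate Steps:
o(X) = -75 + X
√(-9974 + o(-138)) = √(-9974 + (-75 - 138)) = √(-9974 - 213) = √(-10187) = I*√10187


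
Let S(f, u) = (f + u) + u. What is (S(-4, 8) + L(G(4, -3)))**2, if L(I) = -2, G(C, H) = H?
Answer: 100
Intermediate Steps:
S(f, u) = f + 2*u
(S(-4, 8) + L(G(4, -3)))**2 = ((-4 + 2*8) - 2)**2 = ((-4 + 16) - 2)**2 = (12 - 2)**2 = 10**2 = 100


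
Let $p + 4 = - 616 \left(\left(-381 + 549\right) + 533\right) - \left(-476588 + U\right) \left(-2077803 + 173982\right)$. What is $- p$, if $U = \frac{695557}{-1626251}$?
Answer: $\frac{1475561751070907865}{1626251} \approx 9.0734 \cdot 10^{11}$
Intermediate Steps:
$U = - \frac{695557}{1626251}$ ($U = 695557 \left(- \frac{1}{1626251}\right) = - \frac{695557}{1626251} \approx -0.42771$)
$p = - \frac{1475561751070907865}{1626251}$ ($p = -4 - \left(616 \left(\left(-381 + 549\right) + 533\right) + \left(-476588 - \frac{695557}{1626251}\right) \left(-2077803 + 173982\right)\right) = -4 - \left(\frac{1475561048823201045}{1626251} + 616 \left(168 + 533\right)\right) = -4 - \frac{1475561751064402861}{1626251} = - \frac{1475561751070907865}{1626251} \approx -9.0734 \cdot 10^{11}$)
$- p = \left(-1\right) \left(- \frac{1475561751070907865}{1626251}\right) = \frac{1475561751070907865}{1626251}$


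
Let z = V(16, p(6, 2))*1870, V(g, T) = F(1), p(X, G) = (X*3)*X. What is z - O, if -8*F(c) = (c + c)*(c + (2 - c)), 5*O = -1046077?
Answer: 1041402/5 ≈ 2.0828e+5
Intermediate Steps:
O = -1046077/5 (O = (1/5)*(-1046077) = -1046077/5 ≈ -2.0922e+5)
p(X, G) = 3*X**2 (p(X, G) = (3*X)*X = 3*X**2)
F(c) = -c/2 (F(c) = -(c + c)*(c + (2 - c))/8 = -2*c*2/8 = -c/2)
V(g, T) = -1/2 (V(g, T) = -1/2*1 = -1/2)
z = -935 (z = -1/2*1870 = -935)
z - O = -935 - 1*(-1046077/5) = -935 + 1046077/5 = 1041402/5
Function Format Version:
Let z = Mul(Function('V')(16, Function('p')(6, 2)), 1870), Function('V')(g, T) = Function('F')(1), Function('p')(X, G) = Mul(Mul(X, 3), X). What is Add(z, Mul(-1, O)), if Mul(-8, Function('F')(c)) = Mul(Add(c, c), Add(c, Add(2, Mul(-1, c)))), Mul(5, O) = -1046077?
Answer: Rational(1041402, 5) ≈ 2.0828e+5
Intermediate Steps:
O = Rational(-1046077, 5) (O = Mul(Rational(1, 5), -1046077) = Rational(-1046077, 5) ≈ -2.0922e+5)
Function('p')(X, G) = Mul(3, Pow(X, 2)) (Function('p')(X, G) = Mul(Mul(3, X), X) = Mul(3, Pow(X, 2)))
Function('F')(c) = Mul(Rational(-1, 2), c) (Function('F')(c) = Mul(Rational(-1, 8), Mul(Add(c, c), Add(c, Add(2, Mul(-1, c))))) = Mul(Rational(-1, 8), Mul(Mul(2, c), 2)) = Mul(Rational(-1, 8), Mul(4, c)) = Mul(Rational(-1, 2), c))
Function('V')(g, T) = Rational(-1, 2) (Function('V')(g, T) = Mul(Rational(-1, 2), 1) = Rational(-1, 2))
z = -935 (z = Mul(Rational(-1, 2), 1870) = -935)
Add(z, Mul(-1, O)) = Add(-935, Mul(-1, Rational(-1046077, 5))) = Add(-935, Rational(1046077, 5)) = Rational(1041402, 5)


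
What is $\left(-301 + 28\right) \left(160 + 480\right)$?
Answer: $-174720$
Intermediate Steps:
$\left(-301 + 28\right) \left(160 + 480\right) = \left(-273\right) 640 = -174720$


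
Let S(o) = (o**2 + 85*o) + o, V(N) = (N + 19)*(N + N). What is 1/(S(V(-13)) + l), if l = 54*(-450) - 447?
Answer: -1/13827 ≈ -7.2322e-5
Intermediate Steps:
V(N) = 2*N*(19 + N) (V(N) = (19 + N)*(2*N) = 2*N*(19 + N))
S(o) = o**2 + 86*o
l = -24747 (l = -24300 - 447 = -24747)
1/(S(V(-13)) + l) = 1/((2*(-13)*(19 - 13))*(86 + 2*(-13)*(19 - 13)) - 24747) = 1/((2*(-13)*6)*(86 + 2*(-13)*6) - 24747) = 1/(-156*(86 - 156) - 24747) = 1/(-156*(-70) - 24747) = 1/(10920 - 24747) = 1/(-13827) = -1/13827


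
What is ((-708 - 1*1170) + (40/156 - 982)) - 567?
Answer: -133643/39 ≈ -3426.7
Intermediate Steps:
((-708 - 1*1170) + (40/156 - 982)) - 567 = ((-708 - 1170) + (40*(1/156) - 982)) - 567 = (-1878 + (10/39 - 982)) - 567 = (-1878 - 38288/39) - 567 = -111530/39 - 567 = -133643/39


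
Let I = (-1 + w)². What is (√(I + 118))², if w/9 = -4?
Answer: 1487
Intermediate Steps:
w = -36 (w = 9*(-4) = -36)
I = 1369 (I = (-1 - 36)² = (-37)² = 1369)
(√(I + 118))² = (√(1369 + 118))² = (√1487)² = 1487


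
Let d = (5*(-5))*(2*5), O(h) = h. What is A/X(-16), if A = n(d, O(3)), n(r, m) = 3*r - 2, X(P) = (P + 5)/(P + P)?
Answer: -24064/11 ≈ -2187.6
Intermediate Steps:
d = -250 (d = -25*10 = -250)
X(P) = (5 + P)/(2*P) (X(P) = (5 + P)/((2*P)) = (5 + P)*(1/(2*P)) = (5 + P)/(2*P))
n(r, m) = -2 + 3*r
A = -752 (A = -2 + 3*(-250) = -2 - 750 = -752)
A/X(-16) = -752*(-32/(5 - 16)) = -752/((1/2)*(-1/16)*(-11)) = -752/11/32 = -752*32/11 = -24064/11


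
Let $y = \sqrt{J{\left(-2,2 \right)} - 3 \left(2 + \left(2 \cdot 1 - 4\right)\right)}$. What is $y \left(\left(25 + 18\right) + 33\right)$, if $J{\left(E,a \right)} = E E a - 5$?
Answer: $76 \sqrt{3} \approx 131.64$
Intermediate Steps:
$J{\left(E,a \right)} = -5 + a E^{2}$ ($J{\left(E,a \right)} = E^{2} a - 5 = a E^{2} - 5 = -5 + a E^{2}$)
$y = \sqrt{3}$ ($y = \sqrt{\left(-5 + 2 \left(-2\right)^{2}\right) - 3 \left(2 + \left(2 \cdot 1 - 4\right)\right)} = \sqrt{\left(-5 + 2 \cdot 4\right) - 3 \left(2 + \left(2 - 4\right)\right)} = \sqrt{\left(-5 + 8\right) - 3 \left(2 - 2\right)} = \sqrt{3 - 0} = \sqrt{3 + 0} = \sqrt{3} \approx 1.732$)
$y \left(\left(25 + 18\right) + 33\right) = \sqrt{3} \left(\left(25 + 18\right) + 33\right) = \sqrt{3} \left(43 + 33\right) = \sqrt{3} \cdot 76 = 76 \sqrt{3}$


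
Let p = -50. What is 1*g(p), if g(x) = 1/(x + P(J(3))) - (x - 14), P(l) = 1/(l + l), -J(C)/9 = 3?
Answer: 172810/2701 ≈ 63.980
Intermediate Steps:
J(C) = -27 (J(C) = -9*3 = -27)
P(l) = 1/(2*l)
g(x) = 14 + 1/(-1/54 + x) - x (g(x) = 1/(x + (½)/(-27)) - (x - 14) = 1/(x + (½)*(-1/27)) - (-14 + x) = 1/(x - 1/54) + (14 - x) = 1/(-1/54 + x) + (14 - x) = 14 + 1/(-1/54 + x) - x)
1*g(p) = 1*((40 - 54*(-50)² + 757*(-50))/(-1 + 54*(-50))) = 1*((40 - 54*2500 - 37850)/(-1 - 2700)) = 1*((40 - 135000 - 37850)/(-2701)) = 1*(-1/2701*(-172810)) = 1*(172810/2701) = 172810/2701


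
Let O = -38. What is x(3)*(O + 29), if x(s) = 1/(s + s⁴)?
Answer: -3/28 ≈ -0.10714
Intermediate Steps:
x(3)*(O + 29) = (-38 + 29)/(3 + 3⁴) = -9/(3 + 81) = -9/84 = (1/84)*(-9) = -3/28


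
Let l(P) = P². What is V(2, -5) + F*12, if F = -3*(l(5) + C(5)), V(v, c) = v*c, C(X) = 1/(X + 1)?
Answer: -916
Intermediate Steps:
C(X) = 1/(1 + X)
V(v, c) = c*v
F = -151/2 (F = -3*(5² + 1/(1 + 5)) = -3*(25 + 1/6) = -3*(25 + ⅙) = -3*151/6 = -151/2 ≈ -75.500)
V(2, -5) + F*12 = -5*2 - 151/2*12 = -10 - 906 = -916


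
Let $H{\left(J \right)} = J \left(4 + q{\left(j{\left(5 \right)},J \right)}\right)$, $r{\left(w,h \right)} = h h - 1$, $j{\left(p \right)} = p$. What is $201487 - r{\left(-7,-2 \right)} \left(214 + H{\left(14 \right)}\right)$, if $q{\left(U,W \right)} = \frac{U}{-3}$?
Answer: $200747$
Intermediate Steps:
$q{\left(U,W \right)} = - \frac{U}{3}$ ($q{\left(U,W \right)} = U \left(- \frac{1}{3}\right) = - \frac{U}{3}$)
$r{\left(w,h \right)} = -1 + h^{2}$ ($r{\left(w,h \right)} = h^{2} - 1 = -1 + h^{2}$)
$H{\left(J \right)} = \frac{7 J}{3}$ ($H{\left(J \right)} = J \left(4 - \frac{5}{3}\right) = J \frac{7}{3} = \frac{7 J}{3}$)
$201487 - r{\left(-7,-2 \right)} \left(214 + H{\left(14 \right)}\right) = 201487 - \left(-1 + \left(-2\right)^{2}\right) \left(214 + \frac{7}{3} \cdot 14\right) = 201487 - \left(-1 + 4\right) \left(214 + \frac{98}{3}\right) = 201487 - 3 \cdot \frac{740}{3} = 201487 - 740 = 200747$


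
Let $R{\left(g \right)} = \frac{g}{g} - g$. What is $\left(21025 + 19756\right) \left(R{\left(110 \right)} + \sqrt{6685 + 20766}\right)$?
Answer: $-4445129 + 40781 \sqrt{27451} \approx 2.3116 \cdot 10^{6}$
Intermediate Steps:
$R{\left(g \right)} = 1 - g$
$\left(21025 + 19756\right) \left(R{\left(110 \right)} + \sqrt{6685 + 20766}\right) = \left(21025 + 19756\right) \left(\left(1 - 110\right) + \sqrt{6685 + 20766}\right) = 40781 \left(\left(1 - 110\right) + \sqrt{27451}\right) = 40781 \left(-109 + \sqrt{27451}\right) = -4445129 + 40781 \sqrt{27451}$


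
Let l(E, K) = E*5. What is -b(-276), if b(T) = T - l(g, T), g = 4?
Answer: 296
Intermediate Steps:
l(E, K) = 5*E
b(T) = -20 + T (b(T) = T - 5*4 = T - 1*20 = T - 20 = -20 + T)
-b(-276) = -(-20 - 276) = -1*(-296) = 296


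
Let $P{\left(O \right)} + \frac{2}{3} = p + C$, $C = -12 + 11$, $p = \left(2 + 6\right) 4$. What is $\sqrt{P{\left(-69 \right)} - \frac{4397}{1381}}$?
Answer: $\frac{4 \sqrt{29125290}}{4143} \approx 5.2105$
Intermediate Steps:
$p = 32$ ($p = 8 \cdot 4 = 32$)
$C = -1$
$P{\left(O \right)} = \frac{91}{3}$ ($P{\left(O \right)} = - \frac{2}{3} + \left(32 - 1\right) = - \frac{2}{3} + 31 = \frac{91}{3}$)
$\sqrt{P{\left(-69 \right)} - \frac{4397}{1381}} = \sqrt{\frac{91}{3} - \frac{4397}{1381}} = \sqrt{\frac{112480}{4143}} = \frac{4 \sqrt{29125290}}{4143}$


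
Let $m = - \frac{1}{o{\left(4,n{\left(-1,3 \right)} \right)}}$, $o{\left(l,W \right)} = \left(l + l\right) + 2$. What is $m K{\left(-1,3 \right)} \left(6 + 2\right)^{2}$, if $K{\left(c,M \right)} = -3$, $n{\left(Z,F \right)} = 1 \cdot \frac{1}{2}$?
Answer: $\frac{96}{5} \approx 19.2$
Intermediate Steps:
$n{\left(Z,F \right)} = \frac{1}{2}$ ($n{\left(Z,F \right)} = 1 \cdot \frac{1}{2} = \frac{1}{2}$)
$o{\left(l,W \right)} = 2 + 2 l$ ($o{\left(l,W \right)} = 2 l + 2 = 2 + 2 l$)
$m = - \frac{1}{10}$ ($m = - \frac{1}{2 + 2 \cdot 4} = - \frac{1}{2 + 8} = - \frac{1}{10} \approx -0.1$)
$m K{\left(-1,3 \right)} \left(6 + 2\right)^{2} = \left(- \frac{1}{10}\right) \left(-3\right) \left(6 + 2\right)^{2} = \frac{3 \cdot 8^{2}}{10} = \frac{3}{10} \cdot 64 = \frac{96}{5}$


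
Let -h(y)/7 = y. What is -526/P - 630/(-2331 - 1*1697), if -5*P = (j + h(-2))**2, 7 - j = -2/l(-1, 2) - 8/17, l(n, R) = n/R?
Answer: 1558566815/177652926 ≈ 8.7731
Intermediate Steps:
h(y) = -7*y
j = 59/17 (j = 7 - (-2/((-1/2)) - 8/17) = 7 - (-2/((-1*1/2)) - 8*1/17) = 7 - (-2/(-1/2) - 8/17) = 7 - (-2*(-2) - 8/17) = 7 - (4 - 8/17) = 7 - 1*60/17 = 7 - 60/17 = 59/17 ≈ 3.4706)
P = -88209/1445 (P = -(59/17 - 7*(-2))**2/5 = -(59/17 + 14)**2/5 = -(297/17)**2/5 = -1/5*88209/289 = -88209/1445 ≈ -61.044)
-526/P - 630/(-2331 - 1*1697) = -526/(-88209/1445) - 630/(-2331 - 1*1697) = -526*(-1445/88209) - 630/(-2331 - 1697) = 760070/88209 - 630/(-4028) = 760070/88209 - 630*(-1/4028) = 760070/88209 + 315/2014 = 1558566815/177652926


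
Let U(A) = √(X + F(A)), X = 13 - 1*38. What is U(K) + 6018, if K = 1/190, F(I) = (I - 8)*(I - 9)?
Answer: 6018 + √1693471/190 ≈ 6024.9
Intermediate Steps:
F(I) = (-9 + I)*(-8 + I) (F(I) = (-8 + I)*(-9 + I) = (-9 + I)*(-8 + I))
X = -25 (X = 13 - 38 = -25)
K = 1/190 ≈ 0.0052632
U(A) = √(47 + A² - 17*A) (U(A) = √(-25 + (72 + A² - 17*A)) = √(47 + A² - 17*A))
U(K) + 6018 = √(47 + (1/190)² - 17*1/190) + 6018 = √(47 + 1/36100 - 17/190) + 6018 = √(1693471/36100) + 6018 = √1693471/190 + 6018 = 6018 + √1693471/190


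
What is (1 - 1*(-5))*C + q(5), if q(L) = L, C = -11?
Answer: -61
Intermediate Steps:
(1 - 1*(-5))*C + q(5) = (1 - 1*(-5))*(-11) + 5 = (1 + 5)*(-11) + 5 = 6*(-11) + 5 = -66 + 5 = -61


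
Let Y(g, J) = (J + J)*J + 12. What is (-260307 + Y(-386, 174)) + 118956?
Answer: -80787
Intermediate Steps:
Y(g, J) = 12 + 2*J² (Y(g, J) = (2*J)*J + 12 = 2*J² + 12 = 12 + 2*J²)
(-260307 + Y(-386, 174)) + 118956 = (-260307 + (12 + 2*174²)) + 118956 = (-260307 + (12 + 2*30276)) + 118956 = (-260307 + (12 + 60552)) + 118956 = (-260307 + 60564) + 118956 = -199743 + 118956 = -80787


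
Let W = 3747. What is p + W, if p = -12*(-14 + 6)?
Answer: 3843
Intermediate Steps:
p = 96 (p = -12*(-8) = 96)
p + W = 96 + 3747 = 3843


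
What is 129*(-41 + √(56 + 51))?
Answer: -5289 + 129*√107 ≈ -3954.6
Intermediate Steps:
129*(-41 + √(56 + 51)) = 129*(-41 + √107) = -5289 + 129*√107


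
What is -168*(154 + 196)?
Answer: -58800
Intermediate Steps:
-168*(154 + 196) = -168*350 = -58800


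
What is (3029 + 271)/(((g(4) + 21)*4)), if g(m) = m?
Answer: 33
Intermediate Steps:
(3029 + 271)/(((g(4) + 21)*4)) = (3029 + 271)/(((4 + 21)*4)) = 3300/((25*4)) = 3300/100 = 3300*(1/100) = 33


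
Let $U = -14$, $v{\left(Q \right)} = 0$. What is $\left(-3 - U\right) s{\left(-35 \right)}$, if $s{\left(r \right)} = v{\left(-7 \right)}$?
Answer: $0$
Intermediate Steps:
$s{\left(r \right)} = 0$
$\left(-3 - U\right) s{\left(-35 \right)} = \left(-3 - -14\right) 0 = \left(-3 + 14\right) 0 = 11 \cdot 0 = 0$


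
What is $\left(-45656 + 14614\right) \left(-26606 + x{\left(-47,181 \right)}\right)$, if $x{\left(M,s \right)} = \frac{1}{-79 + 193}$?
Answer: $\frac{47076481243}{57} \approx 8.259 \cdot 10^{8}$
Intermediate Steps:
$x{\left(M,s \right)} = \frac{1}{114}$
$\left(-45656 + 14614\right) \left(-26606 + x{\left(-47,181 \right)}\right) = \left(-45656 + 14614\right) \left(-26606 + \frac{1}{114}\right) = \left(-31042\right) \left(- \frac{3033083}{114}\right) = \frac{47076481243}{57}$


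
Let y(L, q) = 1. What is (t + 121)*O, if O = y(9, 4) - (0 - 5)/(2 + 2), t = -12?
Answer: 981/4 ≈ 245.25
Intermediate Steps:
O = 9/4 (O = 1 - (0 - 5)/(2 + 2) = 1 - (-5)/4 = 1 - 1*(-5/4) = 1 + 5/4 = 9/4 ≈ 2.2500)
(t + 121)*O = (-12 + 121)*(9/4) = 109*(9/4) = 981/4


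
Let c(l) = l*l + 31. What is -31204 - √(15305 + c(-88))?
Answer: -31204 - 2*√5770 ≈ -31356.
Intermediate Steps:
c(l) = 31 + l² (c(l) = l² + 31 = 31 + l²)
-31204 - √(15305 + c(-88)) = -31204 - √(15305 + (31 + (-88)²)) = -31204 - √(15305 + (31 + 7744)) = -31204 - √(15305 + 7775) = -31204 - √23080 = -31204 - 2*√5770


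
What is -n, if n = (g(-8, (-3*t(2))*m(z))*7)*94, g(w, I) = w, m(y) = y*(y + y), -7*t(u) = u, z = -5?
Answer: 5264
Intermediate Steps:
t(u) = -u/7
m(y) = 2*y² (m(y) = y*(2*y) = 2*y²)
n = -5264 (n = -8*7*94 = -56*94 = -5264)
-n = -1*(-5264) = 5264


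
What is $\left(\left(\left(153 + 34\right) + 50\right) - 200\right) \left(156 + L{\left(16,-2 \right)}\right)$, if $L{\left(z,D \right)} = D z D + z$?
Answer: $8732$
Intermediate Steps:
$L{\left(z,D \right)} = z + z D^{2}$ ($L{\left(z,D \right)} = z D^{2} + z = z + z D^{2}$)
$\left(\left(\left(153 + 34\right) + 50\right) - 200\right) \left(156 + L{\left(16,-2 \right)}\right) = \left(\left(\left(153 + 34\right) + 50\right) - 200\right) \left(156 + 16 \left(1 + \left(-2\right)^{2}\right)\right) = \left(\left(187 + 50\right) - 200\right) \left(156 + 16 \left(1 + 4\right)\right) = \left(237 - 200\right) \left(156 + 16 \cdot 5\right) = 37 \left(156 + 80\right) = 37 \cdot 236 = 8732$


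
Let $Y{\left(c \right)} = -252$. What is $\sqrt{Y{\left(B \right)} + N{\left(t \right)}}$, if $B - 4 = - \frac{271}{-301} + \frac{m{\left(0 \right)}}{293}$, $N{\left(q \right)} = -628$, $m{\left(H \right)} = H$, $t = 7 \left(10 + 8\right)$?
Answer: $4 i \sqrt{55} \approx 29.665 i$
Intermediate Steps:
$t = 126$ ($t = 7 \cdot 18 = 126$)
$B = \frac{1475}{301}$ ($B = 4 + \left(- \frac{271}{-301} + \frac{0}{293}\right) = 4 + \left(\left(-271\right) \left(- \frac{1}{301}\right) + 0 \cdot \frac{1}{293}\right) = 4 + \left(\frac{271}{301} + 0\right) = 4 + \frac{271}{301} = \frac{1475}{301} \approx 4.9003$)
$\sqrt{Y{\left(B \right)} + N{\left(t \right)}} = \sqrt{-252 - 628} = \sqrt{-880} = 4 i \sqrt{55}$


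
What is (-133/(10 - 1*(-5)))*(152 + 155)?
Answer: -40831/15 ≈ -2722.1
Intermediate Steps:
(-133/(10 - 1*(-5)))*(152 + 155) = -133/(10 + 5)*307 = -133/15*307 = -40831/15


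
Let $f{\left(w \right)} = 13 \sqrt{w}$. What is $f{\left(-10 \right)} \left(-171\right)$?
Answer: $- 2223 i \sqrt{10} \approx - 7029.7 i$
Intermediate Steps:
$f{\left(-10 \right)} \left(-171\right) = 13 \sqrt{-10} \left(-171\right) = 13 i \sqrt{10} \left(-171\right) = - 2223 i \sqrt{10}$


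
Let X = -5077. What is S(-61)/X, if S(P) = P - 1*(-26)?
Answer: 35/5077 ≈ 0.0068938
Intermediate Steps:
S(P) = 26 + P (S(P) = P + 26 = 26 + P)
S(-61)/X = (26 - 61)/(-5077) = -35*(-1/5077) = 35/5077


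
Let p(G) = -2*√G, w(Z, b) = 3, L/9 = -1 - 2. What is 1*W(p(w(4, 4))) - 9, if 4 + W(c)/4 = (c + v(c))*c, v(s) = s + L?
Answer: 71 + 216*√3 ≈ 445.12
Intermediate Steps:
L = -27 (L = 9*(-1 - 2) = 9*(-3) = -27)
v(s) = -27 + s (v(s) = s - 27 = -27 + s)
W(c) = -16 + 4*c*(-27 + 2*c) (W(c) = -16 + 4*((c + (-27 + c))*c) = -16 + 4*((-27 + 2*c)*c) = -16 + 4*(c*(-27 + 2*c)) = -16 + 4*c*(-27 + 2*c))
1*W(p(w(4, 4))) - 9 = 1*(-16 - (-216)*√3 + 8*(-2*√3)²) - 9 = 1*(-16 + 216*√3 + 8*12) - 9 = 1*(-16 + 216*√3 + 96) - 9 = 1*(80 + 216*√3) - 9 = (80 + 216*√3) - 9 = 71 + 216*√3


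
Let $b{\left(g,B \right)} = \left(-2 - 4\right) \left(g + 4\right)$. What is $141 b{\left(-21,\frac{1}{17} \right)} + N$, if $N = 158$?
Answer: $14540$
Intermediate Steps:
$b{\left(g,B \right)} = -24 - 6 g$ ($b{\left(g,B \right)} = - 6 \left(4 + g\right) = -24 - 6 g$)
$141 b{\left(-21,\frac{1}{17} \right)} + N = 141 \left(-24 - -126\right) + 158 = 141 \left(-24 + 126\right) + 158 = 141 \cdot 102 + 158 = 14382 + 158 = 14540$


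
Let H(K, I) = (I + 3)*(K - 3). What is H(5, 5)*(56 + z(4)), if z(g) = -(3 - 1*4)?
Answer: 912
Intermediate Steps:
H(K, I) = (-3 + K)*(3 + I) (H(K, I) = (3 + I)*(-3 + K) = (-3 + K)*(3 + I))
z(g) = 1 (z(g) = -(3 - 4) = -1*(-1) = 1)
H(5, 5)*(56 + z(4)) = (-9 - 3*5 + 3*5 + 5*5)*(56 + 1) = (-9 - 15 + 15 + 25)*57 = 16*57 = 912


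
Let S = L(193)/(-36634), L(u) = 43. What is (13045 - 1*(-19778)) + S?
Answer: 1202437739/36634 ≈ 32823.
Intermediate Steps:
S = -43/36634 (S = 43/(-36634) = 43*(-1/36634) = -43/36634 ≈ -0.0011738)
(13045 - 1*(-19778)) + S = (13045 - 1*(-19778)) - 43/36634 = (13045 + 19778) - 43/36634 = 32823 - 43/36634 = 1202437739/36634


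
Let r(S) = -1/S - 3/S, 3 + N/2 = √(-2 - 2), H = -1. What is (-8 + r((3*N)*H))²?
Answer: 101108/1521 + 848*I/507 ≈ 66.475 + 1.6726*I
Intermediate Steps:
N = -6 + 4*I (N = -6 + 2*√(-2 - 2) = -6 + 2*√(-4) = -6 + 2*(2*I) = -6 + 4*I ≈ -6.0 + 4.0*I)
r(S) = -4/S
(-8 + r((3*N)*H))² = (-8 - (2/13 + 4*I/39))² = (-8 - 4*(18 + 12*I)/468)² = (-8 - (18 + 12*I)/117)²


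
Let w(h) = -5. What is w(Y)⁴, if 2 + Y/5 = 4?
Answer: 625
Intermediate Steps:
Y = 10 (Y = -10 + 5*4 = -10 + 20 = 10)
w(Y)⁴ = (-5)⁴ = 625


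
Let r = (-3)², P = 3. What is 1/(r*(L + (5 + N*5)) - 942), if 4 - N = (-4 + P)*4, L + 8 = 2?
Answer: -1/591 ≈ -0.0016920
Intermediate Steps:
L = -6 (L = -8 + 2 = -6)
N = 8 (N = 4 - (-4 + 3)*4 = 4 - (-1)*4 = 4 - 1*(-4) = 4 + 4 = 8)
r = 9
1/(r*(L + (5 + N*5)) - 942) = 1/(9*(-6 + (5 + 8*5)) - 942) = 1/(9*(-6 + (5 + 40)) - 942) = 1/(9*(-6 + 45) - 942) = 1/(9*39 - 942) = 1/(351 - 942) = 1/(-591) = -1/591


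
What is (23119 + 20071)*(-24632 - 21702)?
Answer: -2001165460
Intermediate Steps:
(23119 + 20071)*(-24632 - 21702) = 43190*(-46334) = -2001165460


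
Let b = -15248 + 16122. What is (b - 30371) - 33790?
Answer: -63287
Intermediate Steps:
b = 874
(b - 30371) - 33790 = (874 - 30371) - 33790 = -29497 - 33790 = -63287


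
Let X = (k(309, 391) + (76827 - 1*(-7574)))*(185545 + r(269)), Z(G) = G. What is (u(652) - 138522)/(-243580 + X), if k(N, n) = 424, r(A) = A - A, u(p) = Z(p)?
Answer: -27574/3147722209 ≈ -8.7600e-6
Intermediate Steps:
u(p) = p
r(A) = 0
X = 15738854625 (X = (424 + (76827 - 1*(-7574)))*(185545 + 0) = (424 + (76827 + 7574))*185545 = (424 + 84401)*185545 = 84825*185545 = 15738854625)
(u(652) - 138522)/(-243580 + X) = (652 - 138522)/(-243580 + 15738854625) = -137870/15738611045 = -137870*1/15738611045 = -27574/3147722209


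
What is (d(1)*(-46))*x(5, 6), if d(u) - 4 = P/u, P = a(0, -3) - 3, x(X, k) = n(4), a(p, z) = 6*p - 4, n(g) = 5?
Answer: 690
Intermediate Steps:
a(p, z) = -4 + 6*p
x(X, k) = 5
P = -7 (P = (-4 + 6*0) - 3 = (-4 + 0) - 3 = -4 - 3 = -7)
d(u) = 4 - 7/u
(d(1)*(-46))*x(5, 6) = ((4 - 7/1)*(-46))*5 = ((4 - 7*1)*(-46))*5 = ((4 - 7)*(-46))*5 = -3*(-46)*5 = 138*5 = 690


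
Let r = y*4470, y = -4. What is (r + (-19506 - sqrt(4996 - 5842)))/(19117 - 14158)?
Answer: -4154/551 - I*sqrt(94)/1653 ≈ -7.539 - 0.0058653*I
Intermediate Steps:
r = -17880 (r = -4*4470 = -17880)
(r + (-19506 - sqrt(4996 - 5842)))/(19117 - 14158) = (-17880 + (-19506 - sqrt(4996 - 5842)))/(19117 - 14158) = (-17880 + (-19506 - sqrt(-846)))/4959 = (-17880 + (-19506 - 3*I*sqrt(94)))*(1/4959) = (-37386 - 3*I*sqrt(94))*(1/4959) = -4154/551 - I*sqrt(94)/1653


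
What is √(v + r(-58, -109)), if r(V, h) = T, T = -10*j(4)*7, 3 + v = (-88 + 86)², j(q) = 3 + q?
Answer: I*√489 ≈ 22.113*I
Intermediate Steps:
v = 1 (v = -3 + (-88 + 86)² = -3 + (-2)² = -3 + 4 = 1)
T = -490 (T = -10*(3 + 4)*7 = -10*7*7 = -2*35*7 = -70*7 = -490)
r(V, h) = -490
√(v + r(-58, -109)) = √(1 - 490) = √(-489) = I*√489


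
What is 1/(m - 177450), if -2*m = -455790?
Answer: 1/50445 ≈ 1.9824e-5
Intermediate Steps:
m = 227895 (m = -1/2*(-455790) = 227895)
1/(m - 177450) = 1/(227895 - 177450) = 1/50445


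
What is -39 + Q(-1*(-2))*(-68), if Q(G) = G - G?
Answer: -39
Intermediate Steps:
Q(G) = 0
-39 + Q(-1*(-2))*(-68) = -39 + 0*(-68) = -39 + 0 = -39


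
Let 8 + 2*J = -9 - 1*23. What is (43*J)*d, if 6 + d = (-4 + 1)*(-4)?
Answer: -5160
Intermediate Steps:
J = -20 (J = -4 + (-9 - 1*23)/2 = -4 + (-9 - 23)/2 = -4 + (1/2)*(-32) = -4 - 16 = -20)
d = 6 (d = -6 + (-4 + 1)*(-4) = -6 - 3*(-4) = -6 + 12 = 6)
(43*J)*d = (43*(-20))*6 = -860*6 = -5160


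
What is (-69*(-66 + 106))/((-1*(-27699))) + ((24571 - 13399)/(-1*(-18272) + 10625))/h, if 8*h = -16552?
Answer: -55108012636/552021616069 ≈ -0.099829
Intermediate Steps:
h = -2069 (h = (1/8)*(-16552) = -2069)
(-69*(-66 + 106))/((-1*(-27699))) + ((24571 - 13399)/(-1*(-18272) + 10625))/h = (-69*(-66 + 106))/((-1*(-27699))) + ((24571 - 13399)/(-1*(-18272) + 10625))/(-2069) = -69*40/27699 + (11172/(18272 + 10625))*(-1/2069) = -2760*1/27699 + (11172/28897)*(-1/2069) = -920/9233 + (11172*(1/28897))*(-1/2069) = -920/9233 + (11172/28897)*(-1/2069) = -920/9233 - 11172/59787893 = -55108012636/552021616069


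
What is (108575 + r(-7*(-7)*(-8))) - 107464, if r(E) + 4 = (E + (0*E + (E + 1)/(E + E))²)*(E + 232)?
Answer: 1225224611/19208 ≈ 63787.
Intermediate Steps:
r(E) = -4 + (232 + E)*(E + (1 + E)²/(4*E²)) (r(E) = -4 + (E + (0*E + (E + 1)/(E + E))²)*(E + 232) = -4 + (E + (0 + (1 + E)/((2*E)))²)*(232 + E) = -4 + (E + (0 + (1 + E)*(1/(2*E)))²)*(232 + E) = -4 + (E + (0 + (1 + E)/(2*E))²)*(232 + E) = -4 + (E + ((1 + E)/(2*E))²)*(232 + E) = -4 + (E + (1 + E)²/(4*E²))*(232 + E) = -4 + (232 + E)*(E + (1 + E)²/(4*E²)))
(108575 + r(-7*(-7)*(-8))) - 107464 = (108575 + (109/2 + (-7*(-7)*(-8))² + 58/(-7*(-7)*(-8))² + 465/(4*((-7*(-7)*(-8)))) + 929*(-7*(-7)*(-8))/4)) - 107464 = (108575 + (109/2 + (49*(-8))² + 58/(49*(-8))² + 465/(4*((49*(-8)))) + 929*(49*(-8))/4)) - 107464 = (108575 + (109/2 + (-392)² + 58/(-392)² + (465/4)/(-392) + (929/4)*(-392))) - 107464 = (108575 + (109/2 + 153664 + 58*(1/153664) + (465/4)*(-1/392) - 91042)) - 107464 = (108575 + (109/2 + 153664 + 29/76832 - 465/1568 - 91042)) - 107464 = (108575 + 1203884523/19208) - 107464 = 3289393123/19208 - 107464 = 1225224611/19208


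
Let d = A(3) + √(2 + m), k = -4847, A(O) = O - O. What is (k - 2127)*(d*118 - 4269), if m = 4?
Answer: 29772006 - 822932*√6 ≈ 2.7756e+7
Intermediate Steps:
A(O) = 0
d = √6 (d = 0 + √(2 + 4) = 0 + √6 = √6 ≈ 2.4495)
(k - 2127)*(d*118 - 4269) = (-4847 - 2127)*(√6*118 - 4269) = -6974*(118*√6 - 4269) = -6974*(-4269 + 118*√6) = 29772006 - 822932*√6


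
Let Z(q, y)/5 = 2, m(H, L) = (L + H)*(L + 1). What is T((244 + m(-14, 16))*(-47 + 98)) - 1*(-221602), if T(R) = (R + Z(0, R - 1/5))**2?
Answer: 201520946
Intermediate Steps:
m(H, L) = (1 + L)*(H + L) (m(H, L) = (H + L)*(1 + L) = (1 + L)*(H + L))
Z(q, y) = 10 (Z(q, y) = 5*2 = 10)
T(R) = (10 + R)**2 (T(R) = (R + 10)**2 = (10 + R)**2)
T((244 + m(-14, 16))*(-47 + 98)) - 1*(-221602) = (10 + (244 + (-14 + 16 + 16**2 - 14*16))*(-47 + 98))**2 - 1*(-221602) = (10 + (244 + (-14 + 16 + 256 - 224))*51)**2 + 221602 = (10 + (244 + 34)*51)**2 + 221602 = (10 + 278*51)**2 + 221602 = (10 + 14178)**2 + 221602 = 14188**2 + 221602 = 201299344 + 221602 = 201520946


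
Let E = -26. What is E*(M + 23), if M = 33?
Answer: -1456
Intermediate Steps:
E*(M + 23) = -26*(33 + 23) = -26*56 = -1456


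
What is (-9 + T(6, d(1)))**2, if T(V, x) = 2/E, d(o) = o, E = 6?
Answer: 676/9 ≈ 75.111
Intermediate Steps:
T(V, x) = 1/3 (T(V, x) = 2/6 = 2*(1/6) = 1/3)
(-9 + T(6, d(1)))**2 = (-9 + 1/3)**2 = (-26/3)**2 = 676/9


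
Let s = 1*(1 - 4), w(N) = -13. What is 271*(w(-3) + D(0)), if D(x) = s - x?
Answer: -4336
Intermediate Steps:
s = -3 (s = 1*(-3) = -3)
D(x) = -3 - x
271*(w(-3) + D(0)) = 271*(-13 + (-3 - 1*0)) = 271*(-13 + (-3 + 0)) = 271*(-13 - 3) = 271*(-16) = -4336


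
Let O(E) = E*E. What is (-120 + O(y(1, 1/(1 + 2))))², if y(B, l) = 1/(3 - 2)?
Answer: 14161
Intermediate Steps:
y(B, l) = 1 (y(B, l) = 1/1 = 1)
O(E) = E²
(-120 + O(y(1, 1/(1 + 2))))² = (-120 + 1²)² = (-120 + 1)² = (-119)² = 14161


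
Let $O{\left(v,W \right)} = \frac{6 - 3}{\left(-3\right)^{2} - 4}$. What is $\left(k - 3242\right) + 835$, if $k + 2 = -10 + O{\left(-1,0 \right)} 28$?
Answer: $- \frac{12011}{5} \approx -2402.2$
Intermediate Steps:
$O{\left(v,W \right)} = \frac{3}{5}$ ($O{\left(v,W \right)} = \frac{3}{9 - 4} = \frac{3}{5}$)
$k = \frac{24}{5}$ ($k = -2 + \left(-10 + \frac{3}{5} \cdot 28\right) = -2 + \left(-10 + \frac{84}{5}\right) = -2 + \frac{34}{5} = \frac{24}{5} \approx 4.8$)
$\left(k - 3242\right) + 835 = \left(\frac{24}{5} - 3242\right) + 835 = - \frac{16186}{5} + 835 = - \frac{12011}{5}$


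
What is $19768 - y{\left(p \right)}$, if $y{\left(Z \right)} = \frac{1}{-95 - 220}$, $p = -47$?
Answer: $\frac{6226921}{315} \approx 19768.0$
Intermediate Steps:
$y{\left(Z \right)} = - \frac{1}{315}$ ($y{\left(Z \right)} = \frac{1}{-315} = - \frac{1}{315}$)
$19768 - y{\left(p \right)} = 19768 - - \frac{1}{315} = 19768 + \frac{1}{315} = \frac{6226921}{315}$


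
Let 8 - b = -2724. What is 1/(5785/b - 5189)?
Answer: -2732/14170563 ≈ -0.00019279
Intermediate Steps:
b = 2732 (b = 8 - 1*(-2724) = 8 + 2724 = 2732)
1/(5785/b - 5189) = 1/(5785/2732 - 5189) = 1/(-14170563/2732) = -2732/14170563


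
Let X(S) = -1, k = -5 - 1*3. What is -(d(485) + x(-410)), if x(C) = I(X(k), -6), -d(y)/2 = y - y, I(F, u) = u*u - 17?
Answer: -19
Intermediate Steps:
k = -8 (k = -5 - 3 = -8)
I(F, u) = -17 + u² (I(F, u) = u² - 17 = -17 + u²)
d(y) = 0 (d(y) = -2*(y - y) = -2*0 = 0)
x(C) = 19 (x(C) = -17 + (-6)² = -17 + 36 = 19)
-(d(485) + x(-410)) = -(0 + 19) = -1*19 = -19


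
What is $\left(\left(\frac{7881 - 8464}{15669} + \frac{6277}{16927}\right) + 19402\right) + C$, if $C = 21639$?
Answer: $\frac{10885358564555}{265229163} \approx 41041.0$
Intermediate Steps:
$\left(\left(\frac{7881 - 8464}{15669} + \frac{6277}{16927}\right) + 19402\right) + C = \left(\left(\frac{7881 - 8464}{15669} + \frac{6277}{16927}\right) + 19402\right) + 21639 = \left(\left(\left(-583\right) \frac{1}{15669} + 6277 \cdot \frac{1}{16927}\right) + 19402\right) + 21639 = \left(\left(- \frac{583}{15669} + \frac{6277}{16927}\right) + 19402\right) + 21639 = \left(\frac{88485872}{265229163} + 19402\right) + 21639 = \frac{5146064706398}{265229163} + 21639 = \frac{10885358564555}{265229163}$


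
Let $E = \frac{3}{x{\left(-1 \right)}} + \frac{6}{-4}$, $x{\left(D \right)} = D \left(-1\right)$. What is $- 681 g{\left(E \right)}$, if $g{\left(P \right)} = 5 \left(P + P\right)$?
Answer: $-10215$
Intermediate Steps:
$x{\left(D \right)} = - D$
$E = \frac{3}{2}$ ($E = \frac{3}{\left(-1\right) \left(-1\right)} + \frac{6}{-4} = \frac{3}{1} + 6 \left(- \frac{1}{4}\right) = 3 \cdot 1 - \frac{3}{2} = 3 - \frac{3}{2} = \frac{3}{2} \approx 1.5$)
$g{\left(P \right)} = 10 P$ ($g{\left(P \right)} = 5 \cdot 2 P = 10 P$)
$- 681 g{\left(E \right)} = - 681 \cdot 10 \cdot \frac{3}{2} = \left(-681\right) 15 = -10215$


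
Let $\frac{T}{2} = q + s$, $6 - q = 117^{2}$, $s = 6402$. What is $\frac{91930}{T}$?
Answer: $- \frac{45965}{7281} \approx -6.313$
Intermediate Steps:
$q = -13683$ ($q = 6 - 117^{2} = 6 - 13689 = -13683$)
$T = -14562$ ($T = 2 \left(-13683 + 6402\right) = 2 \left(-7281\right) = -14562$)
$\frac{91930}{T} = \frac{91930}{-14562} = 91930 \left(- \frac{1}{14562}\right) = - \frac{45965}{7281}$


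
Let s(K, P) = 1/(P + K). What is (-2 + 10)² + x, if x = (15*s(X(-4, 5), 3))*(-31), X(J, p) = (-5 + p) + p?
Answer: 47/8 ≈ 5.8750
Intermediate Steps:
X(J, p) = -5 + 2*p
s(K, P) = 1/(K + P)
x = -465/8 (x = (15/((-5 + 2*5) + 3))*(-31) = (15/((-5 + 10) + 3))*(-31) = (15/(5 + 3))*(-31) = (15/8)*(-31) = -465/8 ≈ -58.125)
(-2 + 10)² + x = (-2 + 10)² - 465/8 = 8² - 465/8 = 64 - 465/8 = 47/8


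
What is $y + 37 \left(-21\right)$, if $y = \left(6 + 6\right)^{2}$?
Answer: $-633$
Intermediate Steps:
$y = 144$ ($y = 12^{2} = 144$)
$y + 37 \left(-21\right) = 144 + 37 \left(-21\right) = 144 - 777 = -633$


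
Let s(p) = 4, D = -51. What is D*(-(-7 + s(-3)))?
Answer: -153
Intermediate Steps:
D*(-(-7 + s(-3))) = -(-51)*(-7 + 4) = -(-51)*(-3) = -51*3 = -153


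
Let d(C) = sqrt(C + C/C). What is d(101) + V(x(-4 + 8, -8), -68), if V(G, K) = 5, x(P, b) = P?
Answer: 5 + sqrt(102) ≈ 15.100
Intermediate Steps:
d(C) = sqrt(1 + C) (d(C) = sqrt(C + 1) = sqrt(1 + C))
d(101) + V(x(-4 + 8, -8), -68) = sqrt(1 + 101) + 5 = sqrt(102) + 5 = 5 + sqrt(102)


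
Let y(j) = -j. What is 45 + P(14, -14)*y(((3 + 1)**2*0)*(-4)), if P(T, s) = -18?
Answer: 45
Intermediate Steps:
45 + P(14, -14)*y(((3 + 1)**2*0)*(-4)) = 45 - (-18)*((3 + 1)**2*0)*(-4) = 45 - (-18)*(4**2*0)*(-4) = 45 - (-18)*(16*0)*(-4) = 45 - (-18)*0*(-4) = 45 - (-18)*0 = 45 - 18*0 = 45 + 0 = 45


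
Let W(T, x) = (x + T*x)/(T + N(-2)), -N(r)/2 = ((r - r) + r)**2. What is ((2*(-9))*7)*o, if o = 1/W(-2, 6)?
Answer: -210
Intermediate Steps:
N(r) = -2*r**2 (N(r) = -2*((r - r) + r)**2 = -2*(0 + r)**2 = -2*r**2)
W(T, x) = (x + T*x)/(-8 + T) (W(T, x) = (x + T*x)/(T - 2*(-2)**2) = (x + T*x)/(T - 2*4) = (x + T*x)/(T - 8) = (x + T*x)/(-8 + T))
o = 5/3 (o = 1/(6*(1 - 2)/(-8 - 2)) = 1/(6*(-1)/(-10)) = 1/(6*(-1/10)*(-1)) = 1/(3/5) = 5/3 ≈ 1.6667)
((2*(-9))*7)*o = ((2*(-9))*7)*(5/3) = -18*7*(5/3) = -126*5/3 = -210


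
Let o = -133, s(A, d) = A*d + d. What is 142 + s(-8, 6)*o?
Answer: 5728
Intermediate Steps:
s(A, d) = d + A*d
142 + s(-8, 6)*o = 142 + (6*(1 - 8))*(-133) = 142 + (6*(-7))*(-133) = 142 - 42*(-133) = 142 + 5586 = 5728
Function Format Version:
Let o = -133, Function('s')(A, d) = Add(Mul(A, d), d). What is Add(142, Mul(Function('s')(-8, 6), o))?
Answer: 5728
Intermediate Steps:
Function('s')(A, d) = Add(d, Mul(A, d))
Add(142, Mul(Function('s')(-8, 6), o)) = Add(142, Mul(Mul(6, Add(1, -8)), -133)) = Add(142, Mul(Mul(6, -7), -133)) = Add(142, Mul(-42, -133)) = Add(142, 5586) = 5728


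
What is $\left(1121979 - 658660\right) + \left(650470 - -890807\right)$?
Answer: $2004596$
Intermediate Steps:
$\left(1121979 - 658660\right) + \left(650470 - -890807\right) = 463319 + \left(650470 + 890807\right) = 463319 + 1541277 = 2004596$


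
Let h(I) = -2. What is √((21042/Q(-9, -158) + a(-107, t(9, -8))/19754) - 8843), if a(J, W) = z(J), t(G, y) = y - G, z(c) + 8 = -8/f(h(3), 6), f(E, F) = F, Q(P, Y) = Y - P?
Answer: I*√3573958836036255/630717 ≈ 94.785*I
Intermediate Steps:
z(c) = -28/3 (z(c) = -8 - 8/6 = -8 - 8*⅙ = -8 - 4/3 = -28/3)
a(J, W) = -28/3
√((21042/Q(-9, -158) + a(-107, t(9, -8))/19754) - 8843) = √((21042/(-158 - 1*(-9)) - 28/3/19754) - 8843) = √((21042/(-158 + 9) - 28/3*1/19754) - 8843) = √((21042/(-149) - 2/4233) - 8843) = √((21042*(-1/149) - 2/4233) - 8843) = √((-21042/149 - 2/4233) - 8843) = √(-89071084/630717 - 8843) = √(-5666501515/630717) = I*√3573958836036255/630717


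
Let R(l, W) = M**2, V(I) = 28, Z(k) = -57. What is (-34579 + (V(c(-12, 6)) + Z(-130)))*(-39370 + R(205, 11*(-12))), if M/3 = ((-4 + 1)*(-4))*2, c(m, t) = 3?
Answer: 1183109088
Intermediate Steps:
M = 72 (M = 3*(((-4 + 1)*(-4))*2) = 3*(-3*(-4)*2) = 3*(12*2) = 3*24 = 72)
R(l, W) = 5184 (R(l, W) = 72**2 = 5184)
(-34579 + (V(c(-12, 6)) + Z(-130)))*(-39370 + R(205, 11*(-12))) = (-34579 + (28 - 57))*(-39370 + 5184) = (-34579 - 29)*(-34186) = -34608*(-34186) = 1183109088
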